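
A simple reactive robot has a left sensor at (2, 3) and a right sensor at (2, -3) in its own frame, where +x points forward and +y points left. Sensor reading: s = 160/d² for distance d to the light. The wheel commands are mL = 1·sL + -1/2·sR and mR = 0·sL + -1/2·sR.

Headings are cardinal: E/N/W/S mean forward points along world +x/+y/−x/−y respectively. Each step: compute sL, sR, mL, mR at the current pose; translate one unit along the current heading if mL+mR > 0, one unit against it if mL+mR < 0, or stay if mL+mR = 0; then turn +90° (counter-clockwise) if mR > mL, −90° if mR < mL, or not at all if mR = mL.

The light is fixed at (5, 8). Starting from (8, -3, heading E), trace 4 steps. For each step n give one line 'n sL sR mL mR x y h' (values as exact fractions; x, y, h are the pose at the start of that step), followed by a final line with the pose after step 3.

0 160/89 160/221 28240/19669 -80/221 8 -3 E
1 80/109 16/17 488/1853 -8/17 9 -3 S
2 160/173 160/53 -5360/9169 -80/53 9 -2 W
3 40/17 5/4 235/136 -5/8 10 -2 N
final 10 -1 E

n=0: pose=(8,-3,E); sL=160/89, sR=160/221; mL=28240/19669, mR=-80/221; mL+mR=21120/19669 → advance +1; mR−mL=-160/89 → turn -1·90°
n=1: pose=(9,-3,S); sL=80/109, sR=16/17; mL=488/1853, mR=-8/17; mL+mR=-384/1853 → advance -1; mR−mL=-80/109 → turn -1·90°
n=2: pose=(9,-2,W); sL=160/173, sR=160/53; mL=-5360/9169, mR=-80/53; mL+mR=-19200/9169 → advance -1; mR−mL=-160/173 → turn -1·90°
n=3: pose=(10,-2,N); sL=40/17, sR=5/4; mL=235/136, mR=-5/8; mL+mR=75/68 → advance +1; mR−mL=-40/17 → turn -1·90°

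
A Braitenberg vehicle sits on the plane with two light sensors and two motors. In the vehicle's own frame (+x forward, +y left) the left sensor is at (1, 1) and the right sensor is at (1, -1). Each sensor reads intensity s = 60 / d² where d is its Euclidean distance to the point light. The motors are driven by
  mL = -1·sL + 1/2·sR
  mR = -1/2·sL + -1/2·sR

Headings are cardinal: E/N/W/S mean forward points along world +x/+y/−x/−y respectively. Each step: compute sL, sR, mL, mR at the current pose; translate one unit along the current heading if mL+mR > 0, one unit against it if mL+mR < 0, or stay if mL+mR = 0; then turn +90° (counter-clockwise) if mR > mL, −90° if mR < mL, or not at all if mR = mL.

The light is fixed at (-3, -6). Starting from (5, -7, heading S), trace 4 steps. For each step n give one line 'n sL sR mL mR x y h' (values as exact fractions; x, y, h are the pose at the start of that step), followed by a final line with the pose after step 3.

0 12/17 60/53 -126/901 -828/901 5 -7 S
1 6/5 6/5 -3/5 -6/5 5 -6 W
2 12/13 60/101 -822/1313 -996/1313 6 -6 N
3 3/5 15/26 -81/260 -153/260 6 -7 E
final 5 -7 S

n=0: pose=(5,-7,S); sL=12/17, sR=60/53; mL=-126/901, mR=-828/901; mL+mR=-18/17 → advance -1; mR−mL=-702/901 → turn -1·90°
n=1: pose=(5,-6,W); sL=6/5, sR=6/5; mL=-3/5, mR=-6/5; mL+mR=-9/5 → advance -1; mR−mL=-3/5 → turn -1·90°
n=2: pose=(6,-6,N); sL=12/13, sR=60/101; mL=-822/1313, mR=-996/1313; mL+mR=-18/13 → advance -1; mR−mL=-174/1313 → turn -1·90°
n=3: pose=(6,-7,E); sL=3/5, sR=15/26; mL=-81/260, mR=-153/260; mL+mR=-9/10 → advance -1; mR−mL=-18/65 → turn -1·90°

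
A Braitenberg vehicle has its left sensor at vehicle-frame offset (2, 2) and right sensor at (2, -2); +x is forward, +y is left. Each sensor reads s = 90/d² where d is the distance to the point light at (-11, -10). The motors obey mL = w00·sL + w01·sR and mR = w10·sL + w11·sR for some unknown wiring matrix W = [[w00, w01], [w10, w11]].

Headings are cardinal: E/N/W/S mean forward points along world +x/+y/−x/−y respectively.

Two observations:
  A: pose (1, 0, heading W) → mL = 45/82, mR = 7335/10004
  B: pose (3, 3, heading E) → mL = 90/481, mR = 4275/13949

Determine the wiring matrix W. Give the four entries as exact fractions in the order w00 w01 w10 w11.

obs A: pose=(1,0,W) → sL=45/82, sR=45/122, mL=45/82, mR=7335/10004
obs B: pose=(3,3,E) → sL=90/481, sR=90/377, mL=90/481, mR=4275/13949
sensor matrix S = [[45/82, 45/122], [90/481, 90/377]]; det S = 2162700/34886449
solve [mL_A; mL_B] = S·[w00; w01] and [mR_A; mR_B] = S·[w10; w11]:
  w00 = 1, w01 = 0, w10 = 1, w11 = 1/2

1 0 1 1/2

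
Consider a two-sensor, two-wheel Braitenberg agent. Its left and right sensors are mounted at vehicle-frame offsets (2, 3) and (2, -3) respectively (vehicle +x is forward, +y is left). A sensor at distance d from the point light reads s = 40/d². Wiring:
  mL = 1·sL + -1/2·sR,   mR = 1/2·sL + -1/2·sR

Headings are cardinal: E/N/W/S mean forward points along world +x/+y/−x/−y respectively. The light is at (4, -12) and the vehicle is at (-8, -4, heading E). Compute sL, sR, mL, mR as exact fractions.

left sensor world pos  = (-6, -1); dL² = 221
right sensor world pos = (-6, -7); dR² = 125
sL = 40/221 = 40/221
sR = 40/125 = 8/25
mL = 1·sL + -1/2·sR = 116/5525
mR = 1/2·sL + -1/2·sR = -384/5525

40/221 8/25 116/5525 -384/5525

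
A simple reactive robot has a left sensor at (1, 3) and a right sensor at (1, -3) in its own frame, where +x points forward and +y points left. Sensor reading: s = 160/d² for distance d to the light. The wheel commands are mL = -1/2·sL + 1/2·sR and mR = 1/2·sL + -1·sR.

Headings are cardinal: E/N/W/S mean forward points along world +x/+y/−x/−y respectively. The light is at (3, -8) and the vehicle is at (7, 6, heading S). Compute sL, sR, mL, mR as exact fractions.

80/109 16/17 192/1853 -1064/1853

left sensor world pos  = (10, 5); dL² = 218
right sensor world pos = (4, 5); dR² = 170
sL = 160/218 = 80/109
sR = 160/170 = 16/17
mL = -1/2·sL + 1/2·sR = 192/1853
mR = 1/2·sL + -1·sR = -1064/1853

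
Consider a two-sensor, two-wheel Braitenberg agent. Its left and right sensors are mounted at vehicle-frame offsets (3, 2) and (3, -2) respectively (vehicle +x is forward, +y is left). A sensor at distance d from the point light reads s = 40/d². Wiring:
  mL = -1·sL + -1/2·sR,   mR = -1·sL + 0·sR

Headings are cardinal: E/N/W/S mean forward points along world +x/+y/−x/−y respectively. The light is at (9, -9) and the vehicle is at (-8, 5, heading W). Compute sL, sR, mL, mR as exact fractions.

5/68 5/82 -145/1394 -5/68

left sensor world pos  = (-11, 3); dL² = 544
right sensor world pos = (-11, 7); dR² = 656
sL = 40/544 = 5/68
sR = 40/656 = 5/82
mL = -1·sL + -1/2·sR = -145/1394
mR = -1·sL + 0·sR = -5/68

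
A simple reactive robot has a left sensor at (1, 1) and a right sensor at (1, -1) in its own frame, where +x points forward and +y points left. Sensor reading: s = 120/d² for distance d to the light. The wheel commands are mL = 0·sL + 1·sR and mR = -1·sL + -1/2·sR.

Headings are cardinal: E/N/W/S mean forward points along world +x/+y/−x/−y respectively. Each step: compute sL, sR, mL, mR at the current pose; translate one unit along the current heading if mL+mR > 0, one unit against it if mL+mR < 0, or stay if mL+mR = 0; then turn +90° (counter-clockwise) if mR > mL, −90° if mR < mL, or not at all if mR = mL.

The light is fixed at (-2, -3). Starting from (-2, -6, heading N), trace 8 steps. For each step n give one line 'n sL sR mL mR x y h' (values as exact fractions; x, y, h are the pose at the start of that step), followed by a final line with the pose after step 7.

n=0: pose=(-2,-6,N); sL=24, sR=24; mL=24, mR=-36; mL+mR=-12 → advance -1; mR−mL=-60 → turn -1·90°
n=1: pose=(-2,-7,E); sL=12, sR=60/13; mL=60/13, mR=-186/13; mL+mR=-126/13 → advance -1; mR−mL=-246/13 → turn -1·90°
n=2: pose=(-3,-7,S); sL=24/5, sR=120/29; mL=120/29, mR=-996/145; mL+mR=-396/145 → advance -1; mR−mL=-1596/145 → turn -1·90°
n=3: pose=(-3,-6,W); sL=6, sR=15; mL=15, mR=-27/2; mL+mR=3/2 → advance +1; mR−mL=-57/2 → turn -1·90°
n=4: pose=(-4,-6,N); sL=120/13, sR=24; mL=24, mR=-276/13; mL+mR=36/13 → advance +1; mR−mL=-588/13 → turn -1·90°
n=5: pose=(-4,-5,E); sL=60, sR=12; mL=12, mR=-66; mL+mR=-54 → advance -1; mR−mL=-78 → turn -1·90°
n=6: pose=(-5,-5,S); sL=120/13, sR=24/5; mL=24/5, mR=-756/65; mL+mR=-444/65 → advance -1; mR−mL=-1068/65 → turn -1·90°
n=7: pose=(-5,-4,W); sL=6, sR=15/2; mL=15/2, mR=-39/4; mL+mR=-9/4 → advance -1; mR−mL=-69/4 → turn -1·90°

0 24 24 24 -36 -2 -6 N
1 12 60/13 60/13 -186/13 -2 -7 E
2 24/5 120/29 120/29 -996/145 -3 -7 S
3 6 15 15 -27/2 -3 -6 W
4 120/13 24 24 -276/13 -4 -6 N
5 60 12 12 -66 -4 -5 E
6 120/13 24/5 24/5 -756/65 -5 -5 S
7 6 15/2 15/2 -39/4 -5 -4 W
final -4 -4 N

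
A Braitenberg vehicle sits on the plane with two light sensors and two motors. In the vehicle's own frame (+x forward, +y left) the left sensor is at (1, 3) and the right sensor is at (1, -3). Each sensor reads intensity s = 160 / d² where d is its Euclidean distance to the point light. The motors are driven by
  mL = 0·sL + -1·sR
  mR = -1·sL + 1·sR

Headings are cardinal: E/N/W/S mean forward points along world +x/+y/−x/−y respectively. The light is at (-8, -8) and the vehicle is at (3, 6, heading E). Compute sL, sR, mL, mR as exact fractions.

160/433 32/53 -32/53 5376/22949

left sensor world pos  = (4, 9); dL² = 433
right sensor world pos = (4, 3); dR² = 265
sL = 160/433 = 160/433
sR = 160/265 = 32/53
mL = 0·sL + -1·sR = -32/53
mR = -1·sL + 1·sR = 5376/22949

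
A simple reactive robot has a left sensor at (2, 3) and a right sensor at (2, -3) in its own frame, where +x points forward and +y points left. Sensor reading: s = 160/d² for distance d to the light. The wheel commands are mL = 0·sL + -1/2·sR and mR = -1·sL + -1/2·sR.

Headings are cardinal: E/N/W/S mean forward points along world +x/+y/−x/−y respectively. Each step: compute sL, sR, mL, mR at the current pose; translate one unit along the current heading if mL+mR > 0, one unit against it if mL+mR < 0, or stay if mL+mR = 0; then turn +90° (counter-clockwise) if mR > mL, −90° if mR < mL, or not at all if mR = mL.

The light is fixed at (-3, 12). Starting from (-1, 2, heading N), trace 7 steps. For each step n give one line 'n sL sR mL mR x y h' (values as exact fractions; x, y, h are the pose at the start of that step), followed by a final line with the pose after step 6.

n=0: pose=(-1,2,N); sL=32/13, sR=160/89; mL=-80/89, mR=-3888/1157; mL+mR=-4928/1157 → advance -1; mR−mL=-32/13 → turn -1·90°
n=1: pose=(-1,1,E); sL=2, sR=40/53; mL=-20/53, mR=-126/53; mL+mR=-146/53 → advance -1; mR−mL=-2 → turn -1·90°
n=2: pose=(-2,1,S); sL=32/37, sR=160/173; mL=-80/173, mR=-8496/6401; mL+mR=-11456/6401 → advance -1; mR−mL=-32/37 → turn -1·90°
n=3: pose=(-2,2,W); sL=16/17, sR=16/5; mL=-8/5, mR=-216/85; mL+mR=-352/85 → advance -1; mR−mL=-16/17 → turn -1·90°
n=4: pose=(-1,2,N); sL=32/13, sR=160/89; mL=-80/89, mR=-3888/1157; mL+mR=-4928/1157 → advance -1; mR−mL=-32/13 → turn -1·90°
n=5: pose=(-1,1,E); sL=2, sR=40/53; mL=-20/53, mR=-126/53; mL+mR=-146/53 → advance -1; mR−mL=-2 → turn -1·90°
n=6: pose=(-2,1,S); sL=32/37, sR=160/173; mL=-80/173, mR=-8496/6401; mL+mR=-11456/6401 → advance -1; mR−mL=-32/37 → turn -1·90°

0 32/13 160/89 -80/89 -3888/1157 -1 2 N
1 2 40/53 -20/53 -126/53 -1 1 E
2 32/37 160/173 -80/173 -8496/6401 -2 1 S
3 16/17 16/5 -8/5 -216/85 -2 2 W
4 32/13 160/89 -80/89 -3888/1157 -1 2 N
5 2 40/53 -20/53 -126/53 -1 1 E
6 32/37 160/173 -80/173 -8496/6401 -2 1 S
final -2 2 W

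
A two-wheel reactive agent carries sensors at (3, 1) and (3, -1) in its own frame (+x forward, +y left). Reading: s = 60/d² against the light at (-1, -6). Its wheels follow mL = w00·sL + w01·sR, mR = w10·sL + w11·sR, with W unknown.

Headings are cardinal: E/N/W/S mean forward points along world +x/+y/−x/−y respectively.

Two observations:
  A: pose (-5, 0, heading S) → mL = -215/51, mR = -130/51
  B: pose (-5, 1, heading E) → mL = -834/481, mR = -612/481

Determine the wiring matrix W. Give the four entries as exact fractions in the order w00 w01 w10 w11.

-1 -1/2 -1/2 -1/2

obs A: pose=(-5,0,S) → sL=10/3, sR=30/17, mL=-215/51, mR=-130/51
obs B: pose=(-5,1,E) → sL=12/13, sR=60/37, mL=-834/481, mR=-612/481
sensor matrix S = [[10/3, 30/17], [12/13, 60/37]]; det S = 30880/8177
solve [mL_A; mL_B] = S·[w00; w01] and [mR_A; mR_B] = S·[w10; w11]:
  w00 = -1, w01 = -1/2, w10 = -1/2, w11 = -1/2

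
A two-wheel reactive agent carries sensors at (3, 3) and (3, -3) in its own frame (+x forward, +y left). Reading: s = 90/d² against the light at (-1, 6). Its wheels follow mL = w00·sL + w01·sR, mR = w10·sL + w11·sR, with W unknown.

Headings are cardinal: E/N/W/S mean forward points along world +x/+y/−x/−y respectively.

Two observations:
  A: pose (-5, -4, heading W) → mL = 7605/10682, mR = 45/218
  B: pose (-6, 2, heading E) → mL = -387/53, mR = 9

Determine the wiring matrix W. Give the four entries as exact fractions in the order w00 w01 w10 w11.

obs A: pose=(-5,-4,W) → sL=45/109, sR=45/49, mL=7605/10682, mR=45/218
obs B: pose=(-6,2,E) → sL=18, sR=90/53, mL=-387/53, mR=9
sensor matrix S = [[45/109, 45/49], [18, 90/53]]; det S = -4480920/283073
solve [mL_A; mL_B] = S·[w00; w01] and [mR_A; mR_B] = S·[w10; w11]:
  w00 = -1/2, w01 = 1, w10 = 1/2, w11 = 0

-1/2 1 1/2 0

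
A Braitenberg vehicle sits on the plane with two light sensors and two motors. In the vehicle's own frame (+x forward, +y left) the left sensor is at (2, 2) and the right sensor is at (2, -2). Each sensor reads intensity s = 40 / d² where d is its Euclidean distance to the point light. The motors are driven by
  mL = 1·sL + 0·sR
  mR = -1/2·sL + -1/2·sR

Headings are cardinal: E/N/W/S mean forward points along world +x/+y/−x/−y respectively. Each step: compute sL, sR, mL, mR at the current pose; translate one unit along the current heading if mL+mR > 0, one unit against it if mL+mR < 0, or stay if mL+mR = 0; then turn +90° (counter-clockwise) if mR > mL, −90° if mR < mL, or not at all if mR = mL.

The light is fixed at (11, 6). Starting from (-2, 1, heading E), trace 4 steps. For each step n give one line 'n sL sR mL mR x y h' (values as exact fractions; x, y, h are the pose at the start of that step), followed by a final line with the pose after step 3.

n=0: pose=(-2,1,E); sL=4/13, sR=4/17; mL=4/13, mR=-60/221; mL+mR=8/221 → advance +1; mR−mL=-128/221 → turn -1·90°
n=1: pose=(-1,1,S); sL=40/149, sR=8/49; mL=40/149, mR=-1576/7301; mL+mR=384/7301 → advance +1; mR−mL=-3536/7301 → turn -1·90°
n=2: pose=(-1,0,W); sL=2/13, sR=10/53; mL=2/13, mR=-118/689; mL+mR=-12/689 → advance -1; mR−mL=-224/689 → turn -1·90°
n=3: pose=(0,0,N); sL=8/37, sR=40/97; mL=8/37, mR=-1128/3589; mL+mR=-352/3589 → advance -1; mR−mL=-1904/3589 → turn -1·90°

0 4/13 4/17 4/13 -60/221 -2 1 E
1 40/149 8/49 40/149 -1576/7301 -1 1 S
2 2/13 10/53 2/13 -118/689 -1 0 W
3 8/37 40/97 8/37 -1128/3589 0 0 N
final 0 -1 E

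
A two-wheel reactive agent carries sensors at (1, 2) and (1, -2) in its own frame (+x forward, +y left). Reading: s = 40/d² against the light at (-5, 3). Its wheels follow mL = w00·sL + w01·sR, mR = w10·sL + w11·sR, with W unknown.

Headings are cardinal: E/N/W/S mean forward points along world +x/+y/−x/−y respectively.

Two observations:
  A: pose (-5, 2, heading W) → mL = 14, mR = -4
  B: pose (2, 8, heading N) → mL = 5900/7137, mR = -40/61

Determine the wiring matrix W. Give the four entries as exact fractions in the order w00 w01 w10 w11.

1 1/2 -1 0

obs A: pose=(-5,2,W) → sL=4, sR=20, mL=14, mR=-4
obs B: pose=(2,8,N) → sL=40/61, sR=40/117, mL=5900/7137, mR=-40/61
sensor matrix S = [[4, 20], [40/61, 40/117]]; det S = -83840/7137
solve [mL_A; mL_B] = S·[w00; w01] and [mR_A; mR_B] = S·[w10; w11]:
  w00 = 1, w01 = 1/2, w10 = -1, w11 = 0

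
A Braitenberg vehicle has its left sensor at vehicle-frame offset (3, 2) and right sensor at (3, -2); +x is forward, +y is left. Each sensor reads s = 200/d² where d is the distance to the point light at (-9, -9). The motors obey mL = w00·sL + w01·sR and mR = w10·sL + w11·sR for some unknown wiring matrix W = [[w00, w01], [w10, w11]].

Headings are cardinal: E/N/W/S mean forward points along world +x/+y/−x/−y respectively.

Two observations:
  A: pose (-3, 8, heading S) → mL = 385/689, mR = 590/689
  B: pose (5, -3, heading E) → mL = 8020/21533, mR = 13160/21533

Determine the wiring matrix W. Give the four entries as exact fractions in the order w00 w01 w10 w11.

-1/2 1 1/2 1/2

obs A: pose=(-3,8,S) → sL=10/13, sR=50/53, mL=385/689, mR=590/689
obs B: pose=(5,-3,E) → sL=200/353, sR=40/61, mL=8020/21533, mR=13160/21533
sensor matrix S = [[10/13, 50/53], [200/353, 40/61]]; det S = -446400/14836237
solve [mL_A; mL_B] = S·[w00; w01] and [mR_A; mR_B] = S·[w10; w11]:
  w00 = -1/2, w01 = 1, w10 = 1/2, w11 = 1/2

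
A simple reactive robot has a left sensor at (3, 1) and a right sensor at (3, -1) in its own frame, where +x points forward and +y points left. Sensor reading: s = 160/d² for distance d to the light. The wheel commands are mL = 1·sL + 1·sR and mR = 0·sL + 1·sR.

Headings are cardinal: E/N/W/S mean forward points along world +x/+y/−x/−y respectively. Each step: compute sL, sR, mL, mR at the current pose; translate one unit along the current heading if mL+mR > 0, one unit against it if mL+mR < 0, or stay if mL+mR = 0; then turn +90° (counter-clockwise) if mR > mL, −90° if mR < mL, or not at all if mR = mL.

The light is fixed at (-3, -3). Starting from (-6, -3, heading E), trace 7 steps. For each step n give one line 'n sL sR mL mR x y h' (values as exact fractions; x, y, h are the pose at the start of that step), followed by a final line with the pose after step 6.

0 160 160 320 160 -6 -3 E
1 16 80/9 224/9 80/9 -5 -3 S
2 160/29 32/5 1728/145 32/5 -5 -4 W
3 8 20 28 20 -6 -4 N
4 160 160 320 160 -6 -3 E
5 16 80/9 224/9 80/9 -5 -3 S
6 160/29 32/5 1728/145 32/5 -5 -4 W
final -6 -4 N

n=0: pose=(-6,-3,E); sL=160, sR=160; mL=320, mR=160; mL+mR=480 → advance +1; mR−mL=-160 → turn -1·90°
n=1: pose=(-5,-3,S); sL=16, sR=80/9; mL=224/9, mR=80/9; mL+mR=304/9 → advance +1; mR−mL=-16 → turn -1·90°
n=2: pose=(-5,-4,W); sL=160/29, sR=32/5; mL=1728/145, mR=32/5; mL+mR=2656/145 → advance +1; mR−mL=-160/29 → turn -1·90°
n=3: pose=(-6,-4,N); sL=8, sR=20; mL=28, mR=20; mL+mR=48 → advance +1; mR−mL=-8 → turn -1·90°
n=4: pose=(-6,-3,E); sL=160, sR=160; mL=320, mR=160; mL+mR=480 → advance +1; mR−mL=-160 → turn -1·90°
n=5: pose=(-5,-3,S); sL=16, sR=80/9; mL=224/9, mR=80/9; mL+mR=304/9 → advance +1; mR−mL=-16 → turn -1·90°
n=6: pose=(-5,-4,W); sL=160/29, sR=32/5; mL=1728/145, mR=32/5; mL+mR=2656/145 → advance +1; mR−mL=-160/29 → turn -1·90°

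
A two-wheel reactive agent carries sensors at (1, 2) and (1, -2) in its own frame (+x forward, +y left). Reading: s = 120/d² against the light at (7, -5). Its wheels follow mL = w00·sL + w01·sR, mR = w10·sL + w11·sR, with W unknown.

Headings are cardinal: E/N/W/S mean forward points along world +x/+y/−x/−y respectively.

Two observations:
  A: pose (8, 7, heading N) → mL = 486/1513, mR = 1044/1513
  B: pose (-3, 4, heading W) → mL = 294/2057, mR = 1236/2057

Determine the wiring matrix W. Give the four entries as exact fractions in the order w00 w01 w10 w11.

obs A: pose=(8,7,N) → sL=12/17, sR=60/89, mL=486/1513, mR=1044/1513
obs B: pose=(-3,4,W) → sL=12/17, sR=60/121, mL=294/2057, mR=1236/2057
sensor matrix S = [[12/17, 60/89], [12/17, 60/121]]; det S = -23040/183073
solve [mL_A; mL_B] = S·[w00; w01] and [mR_A; mR_B] = S·[w10; w11]:
  w00 = -1/2, w01 = 1, w10 = 1/2, w11 = 1/2

-1/2 1 1/2 1/2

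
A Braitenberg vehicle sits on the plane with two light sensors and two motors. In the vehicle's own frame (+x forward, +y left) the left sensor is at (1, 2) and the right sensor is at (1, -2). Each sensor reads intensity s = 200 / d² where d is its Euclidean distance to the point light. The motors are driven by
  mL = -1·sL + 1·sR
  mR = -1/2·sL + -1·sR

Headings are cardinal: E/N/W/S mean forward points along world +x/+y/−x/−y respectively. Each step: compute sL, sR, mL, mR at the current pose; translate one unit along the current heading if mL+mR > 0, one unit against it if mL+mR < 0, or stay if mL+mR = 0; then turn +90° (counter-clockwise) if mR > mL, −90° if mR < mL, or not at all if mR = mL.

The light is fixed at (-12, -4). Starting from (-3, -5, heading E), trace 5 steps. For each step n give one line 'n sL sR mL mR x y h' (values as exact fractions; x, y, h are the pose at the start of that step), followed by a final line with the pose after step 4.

n=0: pose=(-3,-5,E); sL=200/101, sR=200/109; mL=-1600/11009, mR=-31100/11009; mL+mR=-300/101 → advance -1; mR−mL=-29500/11009 → turn -1·90°
n=1: pose=(-4,-5,S); sL=25/13, sR=5; mL=40/13, mR=-155/26; mL+mR=-75/26 → advance -1; mR−mL=-235/26 → turn -1·90°
n=2: pose=(-4,-4,W); sL=200/53, sR=200/53; mL=0, mR=-300/53; mL+mR=-300/53 → advance -1; mR−mL=-300/53 → turn -1·90°
n=3: pose=(-3,-4,N); sL=4, sR=100/61; mL=-144/61, mR=-222/61; mL+mR=-6 → advance -1; mR−mL=-78/61 → turn -1·90°
n=4: pose=(-3,-5,E); sL=200/101, sR=200/109; mL=-1600/11009, mR=-31100/11009; mL+mR=-300/101 → advance -1; mR−mL=-29500/11009 → turn -1·90°

0 200/101 200/109 -1600/11009 -31100/11009 -3 -5 E
1 25/13 5 40/13 -155/26 -4 -5 S
2 200/53 200/53 0 -300/53 -4 -4 W
3 4 100/61 -144/61 -222/61 -3 -4 N
4 200/101 200/109 -1600/11009 -31100/11009 -3 -5 E
final -4 -5 S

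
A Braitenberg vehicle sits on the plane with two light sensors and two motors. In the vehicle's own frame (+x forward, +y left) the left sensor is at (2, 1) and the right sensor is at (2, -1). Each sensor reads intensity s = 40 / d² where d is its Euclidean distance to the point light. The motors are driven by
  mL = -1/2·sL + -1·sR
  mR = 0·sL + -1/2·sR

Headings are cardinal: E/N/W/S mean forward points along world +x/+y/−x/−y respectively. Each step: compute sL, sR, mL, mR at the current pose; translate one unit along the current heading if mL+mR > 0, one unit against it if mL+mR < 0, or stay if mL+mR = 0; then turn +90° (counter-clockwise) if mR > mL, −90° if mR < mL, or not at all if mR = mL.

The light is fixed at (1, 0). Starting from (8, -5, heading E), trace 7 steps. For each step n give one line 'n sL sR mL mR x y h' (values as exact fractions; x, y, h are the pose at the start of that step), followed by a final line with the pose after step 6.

0 40/97 40/117 -6220/11349 -20/117 8 -5 E
1 20/17 20/29 -630/493 -10/29 7 -5 N
2 8/13 40/41 -684/533 -20/41 7 -6 W
3 5/16 2/5 -89/160 -1/5 8 -6 S
4 40/97 40/117 -6220/11349 -20/117 8 -5 E
5 20/17 20/29 -630/493 -10/29 7 -5 N
6 8/13 40/41 -684/533 -20/41 7 -6 W
final 8 -6 S

n=0: pose=(8,-5,E); sL=40/97, sR=40/117; mL=-6220/11349, mR=-20/117; mL+mR=-2720/3783 → advance -1; mR−mL=4280/11349 → turn +1·90°
n=1: pose=(7,-5,N); sL=20/17, sR=20/29; mL=-630/493, mR=-10/29; mL+mR=-800/493 → advance -1; mR−mL=460/493 → turn +1·90°
n=2: pose=(7,-6,W); sL=8/13, sR=40/41; mL=-684/533, mR=-20/41; mL+mR=-944/533 → advance -1; mR−mL=424/533 → turn +1·90°
n=3: pose=(8,-6,S); sL=5/16, sR=2/5; mL=-89/160, mR=-1/5; mL+mR=-121/160 → advance -1; mR−mL=57/160 → turn +1·90°
n=4: pose=(8,-5,E); sL=40/97, sR=40/117; mL=-6220/11349, mR=-20/117; mL+mR=-2720/3783 → advance -1; mR−mL=4280/11349 → turn +1·90°
n=5: pose=(7,-5,N); sL=20/17, sR=20/29; mL=-630/493, mR=-10/29; mL+mR=-800/493 → advance -1; mR−mL=460/493 → turn +1·90°
n=6: pose=(7,-6,W); sL=8/13, sR=40/41; mL=-684/533, mR=-20/41; mL+mR=-944/533 → advance -1; mR−mL=424/533 → turn +1·90°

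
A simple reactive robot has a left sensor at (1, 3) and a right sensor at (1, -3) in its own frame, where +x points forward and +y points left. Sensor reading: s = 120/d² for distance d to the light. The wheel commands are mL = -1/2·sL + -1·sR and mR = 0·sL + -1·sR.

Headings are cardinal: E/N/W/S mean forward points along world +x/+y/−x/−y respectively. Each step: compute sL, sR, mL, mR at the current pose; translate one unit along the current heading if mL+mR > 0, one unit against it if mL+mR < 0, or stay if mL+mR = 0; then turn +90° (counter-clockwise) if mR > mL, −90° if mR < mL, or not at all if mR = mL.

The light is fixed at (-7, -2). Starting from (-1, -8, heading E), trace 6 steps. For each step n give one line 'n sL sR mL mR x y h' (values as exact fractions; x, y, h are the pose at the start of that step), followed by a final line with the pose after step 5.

n=0: pose=(-1,-8,E); sL=60/29, sR=12/13; mL=-738/377, mR=-12/13; mL+mR=-1086/377 → advance -1; mR−mL=30/29 → turn +1·90°
n=1: pose=(-2,-8,N); sL=120/29, sR=120/89; mL=-8820/2581, mR=-120/89; mL+mR=-12300/2581 → advance -1; mR−mL=60/29 → turn +1·90°
n=2: pose=(-2,-9,W); sL=30/29, sR=15/4; mL=-495/116, mR=-15/4; mL+mR=-465/58 → advance -1; mR−mL=15/29 → turn +1·90°
n=3: pose=(-1,-9,S); sL=24/29, sR=120/73; mL=-4356/2117, mR=-120/73; mL+mR=-7836/2117 → advance -1; mR−mL=12/29 → turn +1·90°
n=4: pose=(-1,-8,E); sL=60/29, sR=12/13; mL=-738/377, mR=-12/13; mL+mR=-1086/377 → advance -1; mR−mL=30/29 → turn +1·90°
n=5: pose=(-2,-8,N); sL=120/29, sR=120/89; mL=-8820/2581, mR=-120/89; mL+mR=-12300/2581 → advance -1; mR−mL=60/29 → turn +1·90°

0 60/29 12/13 -738/377 -12/13 -1 -8 E
1 120/29 120/89 -8820/2581 -120/89 -2 -8 N
2 30/29 15/4 -495/116 -15/4 -2 -9 W
3 24/29 120/73 -4356/2117 -120/73 -1 -9 S
4 60/29 12/13 -738/377 -12/13 -1 -8 E
5 120/29 120/89 -8820/2581 -120/89 -2 -8 N
final -2 -9 W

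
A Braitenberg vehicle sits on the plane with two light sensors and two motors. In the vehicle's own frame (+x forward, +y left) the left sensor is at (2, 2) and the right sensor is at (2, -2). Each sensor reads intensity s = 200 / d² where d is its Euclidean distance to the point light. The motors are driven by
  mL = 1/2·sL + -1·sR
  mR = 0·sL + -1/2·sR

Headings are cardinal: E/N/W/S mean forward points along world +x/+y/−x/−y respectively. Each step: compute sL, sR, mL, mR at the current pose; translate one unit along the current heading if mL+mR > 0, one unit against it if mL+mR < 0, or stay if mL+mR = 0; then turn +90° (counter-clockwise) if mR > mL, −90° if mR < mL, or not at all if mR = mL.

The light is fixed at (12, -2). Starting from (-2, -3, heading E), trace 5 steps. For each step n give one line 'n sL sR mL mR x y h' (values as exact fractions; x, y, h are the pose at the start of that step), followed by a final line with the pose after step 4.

n=0: pose=(-2,-3,E); sL=40/29, sR=200/153; mL=-2740/4437, mR=-100/153; mL+mR=-1880/1479 → advance -1; mR−mL=-160/4437 → turn -1·90°
n=1: pose=(-3,-3,S); sL=100/89, sR=100/149; mL=-1450/13261, mR=-50/149; mL+mR=-5900/13261 → advance -1; mR−mL=-3000/13261 → turn -1·90°
n=2: pose=(-3,-2,W); sL=200/293, sR=200/293; mL=-100/293, mR=-100/293; mL+mR=-200/293 → advance -1; mR−mL=0 → turn +0·90°
n=3: pose=(-2,-2,W); sL=10/13, sR=10/13; mL=-5/13, mR=-5/13; mL+mR=-10/13 → advance -1; mR−mL=0 → turn +0·90°
n=4: pose=(-1,-2,W); sL=200/229, sR=200/229; mL=-100/229, mR=-100/229; mL+mR=-200/229 → advance -1; mR−mL=0 → turn +0·90°

0 40/29 200/153 -2740/4437 -100/153 -2 -3 E
1 100/89 100/149 -1450/13261 -50/149 -3 -3 S
2 200/293 200/293 -100/293 -100/293 -3 -2 W
3 10/13 10/13 -5/13 -5/13 -2 -2 W
4 200/229 200/229 -100/229 -100/229 -1 -2 W
final 0 -2 W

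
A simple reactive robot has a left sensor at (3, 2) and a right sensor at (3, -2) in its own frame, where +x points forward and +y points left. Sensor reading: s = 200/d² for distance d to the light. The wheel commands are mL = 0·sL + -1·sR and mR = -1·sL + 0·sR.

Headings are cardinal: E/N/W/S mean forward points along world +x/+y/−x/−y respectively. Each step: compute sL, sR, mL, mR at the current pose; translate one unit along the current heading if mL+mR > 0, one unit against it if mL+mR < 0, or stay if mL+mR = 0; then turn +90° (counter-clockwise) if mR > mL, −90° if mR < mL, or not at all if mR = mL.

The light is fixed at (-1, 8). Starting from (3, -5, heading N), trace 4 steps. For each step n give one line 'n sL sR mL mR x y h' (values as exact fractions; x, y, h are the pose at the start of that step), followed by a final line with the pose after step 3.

n=0: pose=(3,-5,N); sL=25/13, sR=25/17; mL=-25/17, mR=-25/13; mL+mR=-750/221 → advance -1; mR−mL=-100/221 → turn -1·90°
n=1: pose=(3,-6,E); sL=200/193, sR=40/61; mL=-40/61, mR=-200/193; mL+mR=-19920/11773 → advance -1; mR−mL=-4480/11773 → turn -1·90°
n=2: pose=(2,-6,S); sL=100/157, sR=20/29; mL=-20/29, mR=-100/157; mL+mR=-6040/4553 → advance -1; mR−mL=240/4553 → turn +1·90°
n=3: pose=(2,-5,E); sL=200/157, sR=200/261; mL=-200/261, mR=-200/157; mL+mR=-83600/40977 → advance -1; mR−mL=-20800/40977 → turn -1·90°

0 25/13 25/17 -25/17 -25/13 3 -5 N
1 200/193 40/61 -40/61 -200/193 3 -6 E
2 100/157 20/29 -20/29 -100/157 2 -6 S
3 200/157 200/261 -200/261 -200/157 2 -5 E
final 1 -5 S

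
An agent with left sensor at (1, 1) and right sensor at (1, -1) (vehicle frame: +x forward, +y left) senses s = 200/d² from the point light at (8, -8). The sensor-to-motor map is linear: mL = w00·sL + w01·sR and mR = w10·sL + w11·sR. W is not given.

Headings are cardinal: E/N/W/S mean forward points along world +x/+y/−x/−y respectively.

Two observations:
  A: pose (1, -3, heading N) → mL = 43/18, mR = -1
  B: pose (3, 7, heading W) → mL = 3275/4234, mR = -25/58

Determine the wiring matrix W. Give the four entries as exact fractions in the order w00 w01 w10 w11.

1/2 1/2 -1/2 0

obs A: pose=(1,-3,N) → sL=2, sR=25/9, mL=43/18, mR=-1
obs B: pose=(3,7,W) → sL=25/29, sR=50/73, mL=3275/4234, mR=-25/58
sensor matrix S = [[2, 25/9], [25/29, 50/73]]; det S = -19525/19053
solve [mL_A; mL_B] = S·[w00; w01] and [mR_A; mR_B] = S·[w10; w11]:
  w00 = 1/2, w01 = 1/2, w10 = -1/2, w11 = 0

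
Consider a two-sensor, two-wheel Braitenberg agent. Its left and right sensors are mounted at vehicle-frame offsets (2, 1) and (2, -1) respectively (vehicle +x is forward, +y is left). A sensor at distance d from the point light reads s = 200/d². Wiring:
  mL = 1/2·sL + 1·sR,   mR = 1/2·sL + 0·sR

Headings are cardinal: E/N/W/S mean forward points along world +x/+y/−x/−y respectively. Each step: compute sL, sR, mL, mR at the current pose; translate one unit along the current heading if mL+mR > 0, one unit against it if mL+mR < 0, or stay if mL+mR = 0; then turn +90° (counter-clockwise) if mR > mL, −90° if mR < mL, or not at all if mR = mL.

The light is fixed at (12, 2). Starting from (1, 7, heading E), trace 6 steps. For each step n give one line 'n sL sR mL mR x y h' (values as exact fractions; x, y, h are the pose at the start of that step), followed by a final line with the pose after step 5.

0 200/117 200/97 33100/11349 100/117 1 7 E
1 20/9 20/13 310/117 10/9 2 7 S
2 200/153 200/169 47500/25857 100/153 2 6 W
3 10/9 25/17 310/153 5/9 1 6 N
4 200/117 200/97 33100/11349 100/117 1 7 E
5 20/9 20/13 310/117 10/9 2 7 S
final 2 6 W

n=0: pose=(1,7,E); sL=200/117, sR=200/97; mL=33100/11349, mR=100/117; mL+mR=42800/11349 → advance +1; mR−mL=-200/97 → turn -1·90°
n=1: pose=(2,7,S); sL=20/9, sR=20/13; mL=310/117, mR=10/9; mL+mR=440/117 → advance +1; mR−mL=-20/13 → turn -1·90°
n=2: pose=(2,6,W); sL=200/153, sR=200/169; mL=47500/25857, mR=100/153; mL+mR=64400/25857 → advance +1; mR−mL=-200/169 → turn -1·90°
n=3: pose=(1,6,N); sL=10/9, sR=25/17; mL=310/153, mR=5/9; mL+mR=395/153 → advance +1; mR−mL=-25/17 → turn -1·90°
n=4: pose=(1,7,E); sL=200/117, sR=200/97; mL=33100/11349, mR=100/117; mL+mR=42800/11349 → advance +1; mR−mL=-200/97 → turn -1·90°
n=5: pose=(2,7,S); sL=20/9, sR=20/13; mL=310/117, mR=10/9; mL+mR=440/117 → advance +1; mR−mL=-20/13 → turn -1·90°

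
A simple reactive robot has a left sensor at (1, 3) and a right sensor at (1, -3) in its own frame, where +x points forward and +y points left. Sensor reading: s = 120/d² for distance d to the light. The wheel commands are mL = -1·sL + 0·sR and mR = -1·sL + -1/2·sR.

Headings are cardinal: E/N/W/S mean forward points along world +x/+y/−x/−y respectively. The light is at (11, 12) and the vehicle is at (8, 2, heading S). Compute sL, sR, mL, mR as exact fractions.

left sensor world pos  = (11, 1); dL² = 121
right sensor world pos = (5, 1); dR² = 157
sL = 120/121 = 120/121
sR = 120/157 = 120/157
mL = -1·sL + 0·sR = -120/121
mR = -1·sL + -1/2·sR = -26100/18997

120/121 120/157 -120/121 -26100/18997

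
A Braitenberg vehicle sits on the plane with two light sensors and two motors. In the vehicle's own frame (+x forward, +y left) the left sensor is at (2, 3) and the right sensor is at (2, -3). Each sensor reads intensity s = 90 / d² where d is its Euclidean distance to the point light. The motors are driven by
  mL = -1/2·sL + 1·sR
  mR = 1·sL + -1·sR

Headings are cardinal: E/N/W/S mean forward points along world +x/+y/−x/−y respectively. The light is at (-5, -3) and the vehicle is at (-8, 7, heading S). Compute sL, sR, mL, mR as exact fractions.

45/32 9/10 63/320 81/160

left sensor world pos  = (-5, 5); dL² = 64
right sensor world pos = (-11, 5); dR² = 100
sL = 90/64 = 45/32
sR = 90/100 = 9/10
mL = -1/2·sL + 1·sR = 63/320
mR = 1·sL + -1·sR = 81/160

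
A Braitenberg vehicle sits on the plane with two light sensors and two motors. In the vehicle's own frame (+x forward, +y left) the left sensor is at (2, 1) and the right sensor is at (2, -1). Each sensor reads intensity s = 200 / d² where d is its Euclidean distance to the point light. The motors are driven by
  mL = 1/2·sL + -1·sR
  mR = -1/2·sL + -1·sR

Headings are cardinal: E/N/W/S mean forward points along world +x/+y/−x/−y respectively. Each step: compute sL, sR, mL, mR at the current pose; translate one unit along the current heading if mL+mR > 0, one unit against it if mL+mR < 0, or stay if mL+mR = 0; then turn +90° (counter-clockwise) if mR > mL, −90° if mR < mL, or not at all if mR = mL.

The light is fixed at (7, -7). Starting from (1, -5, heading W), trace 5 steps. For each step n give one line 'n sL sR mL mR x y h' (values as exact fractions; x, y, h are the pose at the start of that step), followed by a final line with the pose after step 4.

n=0: pose=(1,-5,W); sL=40/13, sR=200/73; mL=-1140/949, mR=-4060/949; mL+mR=-400/73 → advance -1; mR−mL=-40/13 → turn -1·90°
n=1: pose=(2,-5,N); sL=50/13, sR=25/4; mL=-225/52, mR=-425/52; mL+mR=-25/2 → advance -1; mR−mL=-50/13 → turn -1·90°
n=2: pose=(2,-6,E); sL=200/13, sR=200/9; mL=-1700/117, mR=-3500/117; mL+mR=-400/9 → advance -1; mR−mL=-200/13 → turn -1·90°
n=3: pose=(1,-6,S); sL=100/13, sR=4; mL=-2/13, mR=-102/13; mL+mR=-8 → advance -1; mR−mL=-100/13 → turn -1·90°
n=4: pose=(1,-5,W); sL=40/13, sR=200/73; mL=-1140/949, mR=-4060/949; mL+mR=-400/73 → advance -1; mR−mL=-40/13 → turn -1·90°

0 40/13 200/73 -1140/949 -4060/949 1 -5 W
1 50/13 25/4 -225/52 -425/52 2 -5 N
2 200/13 200/9 -1700/117 -3500/117 2 -6 E
3 100/13 4 -2/13 -102/13 1 -6 S
4 40/13 200/73 -1140/949 -4060/949 1 -5 W
final 2 -5 N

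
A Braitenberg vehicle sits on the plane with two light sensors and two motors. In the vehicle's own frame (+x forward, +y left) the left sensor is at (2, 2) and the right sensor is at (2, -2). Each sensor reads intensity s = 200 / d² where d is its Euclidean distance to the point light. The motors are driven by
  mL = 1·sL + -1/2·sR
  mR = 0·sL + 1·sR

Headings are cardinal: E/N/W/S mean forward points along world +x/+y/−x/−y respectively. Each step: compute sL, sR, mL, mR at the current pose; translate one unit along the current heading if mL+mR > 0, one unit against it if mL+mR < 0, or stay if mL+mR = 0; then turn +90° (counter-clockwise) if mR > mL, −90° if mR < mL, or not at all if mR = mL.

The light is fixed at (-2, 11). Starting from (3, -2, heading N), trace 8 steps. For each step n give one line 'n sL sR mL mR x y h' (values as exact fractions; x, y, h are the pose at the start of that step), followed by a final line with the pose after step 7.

n=0: pose=(3,-2,N); sL=20/13, sR=20/17; mL=210/221, mR=20/17; mL+mR=470/221 → advance +1; mR−mL=50/221 → turn +1·90°
n=1: pose=(3,-1,W); sL=40/41, sR=200/109; mL=260/4469, mR=200/109; mL+mR=8460/4469 → advance +1; mR−mL=7940/4469 → turn +1·90°
n=2: pose=(2,-1,S); sL=25/29, sR=1; mL=21/58, mR=1; mL+mR=79/58 → advance +1; mR−mL=37/58 → turn +1·90°
n=3: pose=(2,-2,E); sL=200/157, sR=200/261; mL=36500/40977, mR=200/261; mL+mR=67900/40977 → advance +1; mR−mL=-1700/13659 → turn -1·90°
n=4: pose=(3,-2,S); sL=100/137, sR=100/117; mL=4850/16029, mR=100/117; mL+mR=18550/16029 → advance +1; mR−mL=2950/5343 → turn +1·90°
n=5: pose=(3,-3,E); sL=200/193, sR=40/61; mL=8340/11773, mR=40/61; mL+mR=16060/11773 → advance +1; mR−mL=-620/11773 → turn -1·90°
n=6: pose=(4,-3,S); sL=5/8, sR=25/34; mL=35/136, mR=25/34; mL+mR=135/136 → advance +1; mR−mL=65/136 → turn +1·90°
n=7: pose=(4,-4,E); sL=200/233, sR=200/353; mL=47300/82249, mR=200/353; mL+mR=93900/82249 → advance +1; mR−mL=-700/82249 → turn -1·90°

0 20/13 20/17 210/221 20/17 3 -2 N
1 40/41 200/109 260/4469 200/109 3 -1 W
2 25/29 1 21/58 1 2 -1 S
3 200/157 200/261 36500/40977 200/261 2 -2 E
4 100/137 100/117 4850/16029 100/117 3 -2 S
5 200/193 40/61 8340/11773 40/61 3 -3 E
6 5/8 25/34 35/136 25/34 4 -3 S
7 200/233 200/353 47300/82249 200/353 4 -4 E
final 5 -4 S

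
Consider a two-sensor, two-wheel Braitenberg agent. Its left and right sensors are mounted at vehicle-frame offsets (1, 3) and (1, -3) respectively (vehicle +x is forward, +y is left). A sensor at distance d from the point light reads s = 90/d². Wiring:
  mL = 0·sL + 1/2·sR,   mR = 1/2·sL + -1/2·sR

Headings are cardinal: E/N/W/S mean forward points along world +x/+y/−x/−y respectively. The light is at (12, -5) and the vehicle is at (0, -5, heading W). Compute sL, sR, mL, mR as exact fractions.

left sensor world pos  = (-1, -8); dL² = 178
right sensor world pos = (-1, -2); dR² = 178
sL = 90/178 = 45/89
sR = 90/178 = 45/89
mL = 0·sL + 1/2·sR = 45/178
mR = 1/2·sL + -1/2·sR = 0

45/89 45/89 45/178 0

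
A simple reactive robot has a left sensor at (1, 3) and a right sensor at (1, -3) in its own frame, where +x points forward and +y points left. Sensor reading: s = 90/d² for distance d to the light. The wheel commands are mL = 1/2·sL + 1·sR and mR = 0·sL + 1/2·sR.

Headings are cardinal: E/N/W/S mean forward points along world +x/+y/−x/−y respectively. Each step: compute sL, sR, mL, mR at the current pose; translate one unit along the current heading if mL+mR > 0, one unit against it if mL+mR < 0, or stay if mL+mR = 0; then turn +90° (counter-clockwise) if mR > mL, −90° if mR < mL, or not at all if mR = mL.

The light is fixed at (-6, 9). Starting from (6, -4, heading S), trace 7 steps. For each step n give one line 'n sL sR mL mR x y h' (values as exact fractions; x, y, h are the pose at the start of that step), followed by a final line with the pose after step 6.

0 90/421 90/277 50355/116617 45/277 6 -4 S
1 9/41 45/121 4779/9922 45/242 6 -5 W
2 90/233 18/73 7479/17009 9/73 5 -5 N
3 45/122 9/40 999/2440 9/80 5 -4 E
4 90/421 90/277 50355/116617 45/277 6 -4 S
5 9/41 45/121 4779/9922 45/242 6 -5 W
6 90/233 18/73 7479/17009 9/73 5 -5 N
final 5 -4 E

n=0: pose=(6,-4,S); sL=90/421, sR=90/277; mL=50355/116617, mR=45/277; mL+mR=69300/116617 → advance +1; mR−mL=-31410/116617 → turn -1·90°
n=1: pose=(6,-5,W); sL=9/41, sR=45/121; mL=4779/9922, mR=45/242; mL+mR=3312/4961 → advance +1; mR−mL=-1467/4961 → turn -1·90°
n=2: pose=(5,-5,N); sL=90/233, sR=18/73; mL=7479/17009, mR=9/73; mL+mR=9576/17009 → advance +1; mR−mL=-5382/17009 → turn -1·90°
n=3: pose=(5,-4,E); sL=45/122, sR=9/40; mL=999/2440, mR=9/80; mL+mR=2547/4880 → advance +1; mR−mL=-1449/4880 → turn -1·90°
n=4: pose=(6,-4,S); sL=90/421, sR=90/277; mL=50355/116617, mR=45/277; mL+mR=69300/116617 → advance +1; mR−mL=-31410/116617 → turn -1·90°
n=5: pose=(6,-5,W); sL=9/41, sR=45/121; mL=4779/9922, mR=45/242; mL+mR=3312/4961 → advance +1; mR−mL=-1467/4961 → turn -1·90°
n=6: pose=(5,-5,N); sL=90/233, sR=18/73; mL=7479/17009, mR=9/73; mL+mR=9576/17009 → advance +1; mR−mL=-5382/17009 → turn -1·90°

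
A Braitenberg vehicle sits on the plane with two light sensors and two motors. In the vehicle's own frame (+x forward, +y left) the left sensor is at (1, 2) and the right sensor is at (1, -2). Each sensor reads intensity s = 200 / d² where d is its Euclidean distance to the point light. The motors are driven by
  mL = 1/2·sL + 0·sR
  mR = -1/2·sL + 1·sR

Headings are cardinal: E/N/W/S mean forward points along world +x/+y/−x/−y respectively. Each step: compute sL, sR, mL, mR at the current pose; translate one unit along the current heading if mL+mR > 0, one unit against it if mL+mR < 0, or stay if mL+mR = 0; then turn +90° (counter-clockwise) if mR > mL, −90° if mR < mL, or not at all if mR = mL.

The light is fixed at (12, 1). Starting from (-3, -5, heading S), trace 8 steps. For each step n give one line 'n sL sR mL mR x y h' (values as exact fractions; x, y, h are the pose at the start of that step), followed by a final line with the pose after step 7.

n=0: pose=(-3,-5,S); sL=100/109, sR=100/169; mL=50/109, mR=2450/18421; mL+mR=100/169 → advance +1; mR−mL=-6000/18421 → turn -1·90°
n=1: pose=(-3,-6,W); sL=200/337, sR=200/281; mL=100/337, mR=39300/94697; mL+mR=200/281 → advance +1; mR−mL=11200/94697 → turn +1·90°
n=2: pose=(-4,-6,S); sL=10/13, sR=50/97; mL=5/13, mR=165/1261; mL+mR=50/97 → advance +1; mR−mL=-320/1261 → turn -1·90°
n=3: pose=(-4,-7,W); sL=200/389, sR=8/13; mL=100/389, mR=1812/5057; mL+mR=8/13 → advance +1; mR−mL=512/5057 → turn +1·90°
n=4: pose=(-5,-7,S); sL=100/153, sR=100/221; mL=50/153, mR=250/1989; mL+mR=100/221 → advance +1; mR−mL=-400/1989 → turn -1·90°
n=5: pose=(-5,-8,W); sL=40/89, sR=200/373; mL=20/89, mR=10340/33197; mL+mR=200/373 → advance +1; mR−mL=2880/33197 → turn +1·90°
n=6: pose=(-6,-8,S); sL=50/89, sR=2/5; mL=25/89, mR=53/445; mL+mR=2/5 → advance +1; mR−mL=-72/445 → turn -1·90°
n=7: pose=(-6,-9,W); sL=40/101, sR=8/17; mL=20/101, mR=468/1717; mL+mR=8/17 → advance +1; mR−mL=128/1717 → turn +1·90°

0 100/109 100/169 50/109 2450/18421 -3 -5 S
1 200/337 200/281 100/337 39300/94697 -3 -6 W
2 10/13 50/97 5/13 165/1261 -4 -6 S
3 200/389 8/13 100/389 1812/5057 -4 -7 W
4 100/153 100/221 50/153 250/1989 -5 -7 S
5 40/89 200/373 20/89 10340/33197 -5 -8 W
6 50/89 2/5 25/89 53/445 -6 -8 S
7 40/101 8/17 20/101 468/1717 -6 -9 W
final -7 -9 S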